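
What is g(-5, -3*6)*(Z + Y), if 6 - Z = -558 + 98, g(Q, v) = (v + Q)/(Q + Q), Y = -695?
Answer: -5267/10 ≈ -526.70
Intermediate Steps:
g(Q, v) = (Q + v)/(2*Q) (g(Q, v) = (Q + v)/((2*Q)) = (Q + v)*(1/(2*Q)) = (Q + v)/(2*Q))
Z = 466 (Z = 6 - (-558 + 98) = 6 - 1*(-460) = 6 + 460 = 466)
g(-5, -3*6)*(Z + Y) = ((1/2)*(-5 - 3*6)/(-5))*(466 - 695) = ((1/2)*(-1/5)*(-5 - 18))*(-229) = ((1/2)*(-1/5)*(-23))*(-229) = (23/10)*(-229) = -5267/10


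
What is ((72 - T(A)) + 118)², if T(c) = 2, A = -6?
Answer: 35344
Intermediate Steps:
((72 - T(A)) + 118)² = ((72 - 1*2) + 118)² = ((72 - 2) + 118)² = (70 + 118)² = 188² = 35344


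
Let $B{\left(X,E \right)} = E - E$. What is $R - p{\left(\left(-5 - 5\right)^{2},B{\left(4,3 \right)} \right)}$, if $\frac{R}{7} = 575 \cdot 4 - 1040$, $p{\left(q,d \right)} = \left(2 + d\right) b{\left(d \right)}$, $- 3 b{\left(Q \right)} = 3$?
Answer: $8822$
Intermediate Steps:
$b{\left(Q \right)} = -1$ ($b{\left(Q \right)} = \left(- \frac{1}{3}\right) 3 = -1$)
$B{\left(X,E \right)} = 0$
$p{\left(q,d \right)} = -2 - d$ ($p{\left(q,d \right)} = \left(2 + d\right) \left(-1\right) = -2 - d$)
$R = 8820$ ($R = 7 \left(575 \cdot 4 - 1040\right) = 7 \left(2300 - 1040\right) = 7 \cdot 1260 = 8820$)
$R - p{\left(\left(-5 - 5\right)^{2},B{\left(4,3 \right)} \right)} = 8820 - \left(-2 - 0\right) = 8820 - \left(-2 + 0\right) = 8820 - -2 = 8820 + 2 = 8822$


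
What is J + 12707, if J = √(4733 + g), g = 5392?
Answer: 12707 + 45*√5 ≈ 12808.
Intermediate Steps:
J = 45*√5 (J = √(4733 + 5392) = √10125 = 45*√5 ≈ 100.62)
J + 12707 = 45*√5 + 12707 = 12707 + 45*√5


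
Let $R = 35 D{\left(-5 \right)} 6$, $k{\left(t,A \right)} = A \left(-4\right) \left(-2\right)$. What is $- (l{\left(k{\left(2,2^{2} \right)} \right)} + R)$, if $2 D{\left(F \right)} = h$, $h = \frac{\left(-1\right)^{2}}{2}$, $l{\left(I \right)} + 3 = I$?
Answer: $- \frac{163}{2} \approx -81.5$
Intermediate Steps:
$k{\left(t,A \right)} = 8 A$ ($k{\left(t,A \right)} = - 4 A \left(-2\right) = 8 A$)
$l{\left(I \right)} = -3 + I$
$h = \frac{1}{2}$ ($h = 1 \cdot \frac{1}{2} = \frac{1}{2} \approx 0.5$)
$D{\left(F \right)} = \frac{1}{4}$ ($D{\left(F \right)} = \frac{1}{2} \cdot \frac{1}{2} = \frac{1}{4}$)
$R = \frac{105}{2}$ ($R = 35 \cdot \frac{1}{4} \cdot 6 = \frac{35}{4} \cdot 6 = \frac{105}{2} \approx 52.5$)
$- (l{\left(k{\left(2,2^{2} \right)} \right)} + R) = - (\left(-3 + 8 \cdot 2^{2}\right) + \frac{105}{2}) = - (\left(-3 + 8 \cdot 4\right) + \frac{105}{2}) = - (\left(-3 + 32\right) + \frac{105}{2}) = - (29 + \frac{105}{2}) = \left(-1\right) \frac{163}{2} = - \frac{163}{2}$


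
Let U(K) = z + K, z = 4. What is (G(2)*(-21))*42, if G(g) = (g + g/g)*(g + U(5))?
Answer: -29106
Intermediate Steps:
U(K) = 4 + K
G(g) = (1 + g)*(9 + g) (G(g) = (g + g/g)*(g + (4 + 5)) = (g + 1)*(g + 9) = (1 + g)*(9 + g))
(G(2)*(-21))*42 = ((9 + 2² + 10*2)*(-21))*42 = ((9 + 4 + 20)*(-21))*42 = (33*(-21))*42 = -693*42 = -29106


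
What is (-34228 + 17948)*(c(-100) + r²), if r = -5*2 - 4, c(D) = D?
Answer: -1562880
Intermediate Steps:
r = -14 (r = -10 - 4 = -14)
(-34228 + 17948)*(c(-100) + r²) = (-34228 + 17948)*(-100 + (-14)²) = -16280*(-100 + 196) = -16280*96 = -1562880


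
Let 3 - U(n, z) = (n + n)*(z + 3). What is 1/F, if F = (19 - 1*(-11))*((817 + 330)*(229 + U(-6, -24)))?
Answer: -1/688200 ≈ -1.4531e-6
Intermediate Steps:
U(n, z) = 3 - 2*n*(3 + z) (U(n, z) = 3 - (n + n)*(z + 3) = 3 - 2*n*(3 + z))
F = -688200 (F = (19 - 1*(-11))*((817 + 330)*(229 + (3 - 6*(-6) - 2*(-6)*(-24)))) = (19 + 11)*(1147*(229 + (3 + 36 - 288))) = 30*(1147*(229 - 249)) = 30*(1147*(-20)) = 30*(-22940) = -688200)
1/F = 1/(-688200) = -1/688200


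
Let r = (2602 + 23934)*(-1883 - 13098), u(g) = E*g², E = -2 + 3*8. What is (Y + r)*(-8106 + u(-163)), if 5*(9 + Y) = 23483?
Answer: -1145708563916504/5 ≈ -2.2914e+14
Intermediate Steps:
Y = 23438/5 (Y = -9 + (⅕)*23483 = -9 + 23483/5 = 23438/5 ≈ 4687.6)
E = 22 (E = -2 + 24 = 22)
u(g) = 22*g²
r = -397535816 (r = 26536*(-14981) = -397535816)
(Y + r)*(-8106 + u(-163)) = (23438/5 - 397535816)*(-8106 + 22*(-163)²) = -1987655642*(-8106 + 22*26569)/5 = -1987655642*(-8106 + 584518)/5 = -1987655642/5*576412 = -1145708563916504/5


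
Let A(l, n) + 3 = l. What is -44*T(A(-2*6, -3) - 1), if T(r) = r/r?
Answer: -44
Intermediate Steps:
A(l, n) = -3 + l
T(r) = 1
-44*T(A(-2*6, -3) - 1) = -44*1 = -44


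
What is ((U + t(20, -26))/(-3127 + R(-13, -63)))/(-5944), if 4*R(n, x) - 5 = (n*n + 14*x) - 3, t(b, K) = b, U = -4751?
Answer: -4731/19643434 ≈ -0.00024084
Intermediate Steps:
R(n, x) = ½ + n²/4 + 7*x/2 (R(n, x) = 5/4 + ((n*n + 14*x) - 3)/4 = 5/4 + ((n² + 14*x) - 3)/4 = 5/4 + (-3 + n² + 14*x)/4 = 5/4 + (-¾ + n²/4 + 7*x/2) = ½ + n²/4 + 7*x/2)
((U + t(20, -26))/(-3127 + R(-13, -63)))/(-5944) = ((-4751 + 20)/(-3127 + (½ + (¼)*(-13)² + (7/2)*(-63))))/(-5944) = -4731/(-3127 + (½ + (¼)*169 - 441/2))*(-1/5944) = -4731/(-3127 + (½ + 169/4 - 441/2))*(-1/5944) = -4731/(-3127 - 711/4)*(-1/5944) = -4731/(-13219/4)*(-1/5944) = -4731*(-4/13219)*(-1/5944) = (18924/13219)*(-1/5944) = -4731/19643434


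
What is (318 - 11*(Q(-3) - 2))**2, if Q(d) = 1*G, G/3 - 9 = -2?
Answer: 11881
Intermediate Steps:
G = 21 (G = 27 + 3*(-2) = 27 - 6 = 21)
Q(d) = 21 (Q(d) = 1*21 = 21)
(318 - 11*(Q(-3) - 2))**2 = (318 - 11*(21 - 2))**2 = (318 - 11*19)**2 = (318 - 209)**2 = 109**2 = 11881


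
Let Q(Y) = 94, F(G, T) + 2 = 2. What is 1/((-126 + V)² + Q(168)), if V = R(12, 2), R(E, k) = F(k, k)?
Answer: 1/15970 ≈ 6.2617e-5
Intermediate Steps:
F(G, T) = 0 (F(G, T) = -2 + 2 = 0)
R(E, k) = 0
V = 0
1/((-126 + V)² + Q(168)) = 1/((-126 + 0)² + 94) = 1/((-126)² + 94) = 1/(15876 + 94) = 1/15970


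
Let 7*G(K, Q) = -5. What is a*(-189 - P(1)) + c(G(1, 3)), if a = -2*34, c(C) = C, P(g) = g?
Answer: 90435/7 ≈ 12919.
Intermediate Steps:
G(K, Q) = -5/7 (G(K, Q) = (1/7)*(-5) = -5/7)
a = -68
a*(-189 - P(1)) + c(G(1, 3)) = -68*(-189 - 1*1) - 5/7 = -68*(-189 - 1) - 5/7 = -68*(-190) - 5/7 = 12920 - 5/7 = 90435/7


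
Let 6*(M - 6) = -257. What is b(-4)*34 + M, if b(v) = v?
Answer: -1037/6 ≈ -172.83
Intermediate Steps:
M = -221/6 (M = 6 + (1/6)*(-257) = 6 - 257/6 = -221/6 ≈ -36.833)
b(-4)*34 + M = -4*34 - 221/6 = -136 - 221/6 = -1037/6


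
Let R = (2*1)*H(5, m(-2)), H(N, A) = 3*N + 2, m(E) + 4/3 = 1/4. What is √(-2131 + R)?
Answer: 3*I*√233 ≈ 45.793*I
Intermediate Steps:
m(E) = -13/12 (m(E) = -4/3 + 1/4 = -4/3 + ¼ = -13/12)
H(N, A) = 2 + 3*N
R = 34 (R = (2*1)*(2 + 3*5) = 2*(2 + 15) = 2*17 = 34)
√(-2131 + R) = √(-2131 + 34) = √(-2097) = 3*I*√233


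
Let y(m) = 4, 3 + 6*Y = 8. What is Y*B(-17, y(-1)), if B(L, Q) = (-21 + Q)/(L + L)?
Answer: 5/12 ≈ 0.41667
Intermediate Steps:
Y = 5/6 (Y = -1/2 + (1/6)*8 = -1/2 + 4/3 = 5/6 ≈ 0.83333)
B(L, Q) = (-21 + Q)/(2*L) (B(L, Q) = (-21 + Q)/((2*L)) = (-21 + Q)*(1/(2*L)) = (-21 + Q)/(2*L))
Y*B(-17, y(-1)) = 5*((1/2)*(-21 + 4)/(-17))/6 = 5*((1/2)*(-1/17)*(-17))/6 = (5/6)*(1/2) = 5/12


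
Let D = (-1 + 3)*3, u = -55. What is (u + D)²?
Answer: 2401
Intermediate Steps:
D = 6 (D = 2*3 = 6)
(u + D)² = (-55 + 6)² = (-49)² = 2401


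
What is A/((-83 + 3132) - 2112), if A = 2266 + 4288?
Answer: 6554/937 ≈ 6.9947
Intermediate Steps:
A = 6554
A/((-83 + 3132) - 2112) = 6554/((-83 + 3132) - 2112) = 6554/(3049 - 2112) = 6554/937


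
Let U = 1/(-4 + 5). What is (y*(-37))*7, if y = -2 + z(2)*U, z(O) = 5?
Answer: -777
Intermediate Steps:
U = 1 (U = 1/1 = 1)
y = 3 (y = -2 + 5*1 = -2 + 5 = 3)
(y*(-37))*7 = (3*(-37))*7 = -111*7 = -777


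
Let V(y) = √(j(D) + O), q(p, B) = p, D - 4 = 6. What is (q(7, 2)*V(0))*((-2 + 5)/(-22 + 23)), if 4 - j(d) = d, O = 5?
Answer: 21*I ≈ 21.0*I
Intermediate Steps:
D = 10 (D = 4 + 6 = 10)
j(d) = 4 - d
V(y) = I (V(y) = √((4 - 1*10) + 5) = √((4 - 10) + 5) = √(-6 + 5) = √(-1) = I)
(q(7, 2)*V(0))*((-2 + 5)/(-22 + 23)) = (7*I)*((-2 + 5)/(-22 + 23)) = (7*I)*(3/1) = (7*I)*(3*1) = (7*I)*3 = 21*I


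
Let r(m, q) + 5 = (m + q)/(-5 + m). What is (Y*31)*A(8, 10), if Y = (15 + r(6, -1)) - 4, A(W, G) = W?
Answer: 2728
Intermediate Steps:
r(m, q) = -5 + (m + q)/(-5 + m)
Y = 11 (Y = (15 + (25 - 1 - 4*6)/(-5 + 6)) - 4 = (15 + (25 - 1 - 24)/1) - 4 = (15 + 1*0) - 4 = (15 + 0) - 4 = 15 - 4 = 11)
(Y*31)*A(8, 10) = (11*31)*8 = 341*8 = 2728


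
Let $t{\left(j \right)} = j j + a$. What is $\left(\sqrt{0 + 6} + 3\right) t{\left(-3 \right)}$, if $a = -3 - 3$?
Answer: $9 + 3 \sqrt{6} \approx 16.348$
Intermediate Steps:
$a = -6$ ($a = -3 - 3 = -6$)
$t{\left(j \right)} = -6 + j^{2}$ ($t{\left(j \right)} = j j - 6 = j^{2} - 6 = -6 + j^{2}$)
$\left(\sqrt{0 + 6} + 3\right) t{\left(-3 \right)} = \left(\sqrt{0 + 6} + 3\right) \left(-6 + \left(-3\right)^{2}\right) = \left(\sqrt{6} + 3\right) \left(-6 + 9\right) = \left(3 + \sqrt{6}\right) 3 = 9 + 3 \sqrt{6}$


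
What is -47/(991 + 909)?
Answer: -47/1900 ≈ -0.024737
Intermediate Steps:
-47/(991 + 909) = -47/1900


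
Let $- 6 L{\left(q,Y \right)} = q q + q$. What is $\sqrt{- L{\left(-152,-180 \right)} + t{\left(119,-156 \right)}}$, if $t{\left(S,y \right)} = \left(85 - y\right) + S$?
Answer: $\frac{2 \sqrt{9417}}{3} \approx 64.694$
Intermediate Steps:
$t{\left(S,y \right)} = 85 + S - y$
$L{\left(q,Y \right)} = - \frac{q}{6} - \frac{q^{2}}{6}$ ($L{\left(q,Y \right)} = - \frac{q q + q}{6} = - \frac{q^{2} + q}{6} = - \frac{q + q^{2}}{6} = - \frac{q}{6} - \frac{q^{2}}{6}$)
$\sqrt{- L{\left(-152,-180 \right)} + t{\left(119,-156 \right)}} = \sqrt{- \frac{\left(-1\right) \left(-152\right) \left(1 - 152\right)}{6} + \left(85 + 119 - -156\right)} = \sqrt{- \frac{\left(-1\right) \left(-152\right) \left(-151\right)}{6} + \left(85 + 119 + 156\right)} = \sqrt{\left(-1\right) \left(- \frac{11476}{3}\right) + 360} = \sqrt{\frac{11476}{3} + 360} = \sqrt{\frac{12556}{3}} = \frac{2 \sqrt{9417}}{3}$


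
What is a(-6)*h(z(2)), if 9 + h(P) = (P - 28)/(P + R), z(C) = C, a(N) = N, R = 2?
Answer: 93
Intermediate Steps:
h(P) = -9 + (-28 + P)/(2 + P) (h(P) = -9 + (P - 28)/(P + 2) = -9 + (-28 + P)/(2 + P))
a(-6)*h(z(2)) = -12*(-23 - 4*2)/(2 + 2) = -12*(-23 - 8)/4 = -12*(-31)/4 = -6*(-31/2) = 93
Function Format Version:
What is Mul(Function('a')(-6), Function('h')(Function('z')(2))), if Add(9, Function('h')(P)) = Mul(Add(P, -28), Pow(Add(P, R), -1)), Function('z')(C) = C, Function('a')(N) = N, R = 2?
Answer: 93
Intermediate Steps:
Function('h')(P) = Add(-9, Mul(Pow(Add(2, P), -1), Add(-28, P))) (Function('h')(P) = Add(-9, Mul(Add(P, -28), Pow(Add(P, 2), -1))) = Add(-9, Mul(Add(-28, P), Pow(Add(2, P), -1))) = Add(-9, Mul(Pow(Add(2, P), -1), Add(-28, P))))
Mul(Function('a')(-6), Function('h')(Function('z')(2))) = Mul(-6, Mul(2, Pow(Add(2, 2), -1), Add(-23, Mul(-4, 2)))) = Mul(-6, Mul(2, Pow(4, -1), Add(-23, -8))) = Mul(-6, Mul(2, Rational(1, 4), -31)) = Mul(-6, Rational(-31, 2)) = 93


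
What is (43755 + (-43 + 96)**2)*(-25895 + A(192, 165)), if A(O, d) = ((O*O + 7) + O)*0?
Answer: -1205774780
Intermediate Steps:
A(O, d) = 0 (A(O, d) = ((O**2 + 7) + O)*0 = ((7 + O**2) + O)*0 = (7 + O + O**2)*0 = 0)
(43755 + (-43 + 96)**2)*(-25895 + A(192, 165)) = (43755 + (-43 + 96)**2)*(-25895 + 0) = (43755 + 53**2)*(-25895) = (43755 + 2809)*(-25895) = 46564*(-25895) = -1205774780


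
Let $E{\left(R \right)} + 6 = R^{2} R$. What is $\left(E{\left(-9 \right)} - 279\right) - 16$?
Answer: $-1030$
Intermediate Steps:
$E{\left(R \right)} = -6 + R^{3}$ ($E{\left(R \right)} = -6 + R^{2} R = -6 + R^{3}$)
$\left(E{\left(-9 \right)} - 279\right) - 16 = \left(\left(-6 + \left(-9\right)^{3}\right) - 279\right) - 16 = \left(\left(-6 - 729\right) - 279\right) - 16 = \left(-735 - 279\right) - 16 = -1014 - 16 = -1030$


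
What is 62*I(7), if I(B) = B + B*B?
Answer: 3472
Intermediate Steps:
I(B) = B + B²
62*I(7) = 62*(7*(1 + 7)) = 62*(7*8) = 62*56 = 3472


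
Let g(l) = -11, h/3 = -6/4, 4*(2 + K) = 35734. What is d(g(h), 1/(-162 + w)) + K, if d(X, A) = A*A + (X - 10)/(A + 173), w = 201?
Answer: 13095581293/1466244 ≈ 8931.4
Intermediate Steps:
K = 17863/2 (K = -2 + (¼)*35734 = -2 + 17867/2 = 17863/2 ≈ 8931.5)
h = -9/2 (h = 3*(-6/4) = 3*(-6*¼) = 3*(-3/2) = -9/2 ≈ -4.5000)
d(X, A) = A² + (-10 + X)/(173 + A)
d(g(h), 1/(-162 + w)) + K = (-10 - 11 + (1/(-162 + 201))³ + 173*(1/(-162 + 201))²)/(173 + 1/(-162 + 201)) + 17863/2 = (-10 - 11 + (1/39)³ + 173*(1/39)²)/(173 + 1/39) + 17863/2 = (-10 - 11 + 1/59319 + 173*(1/1521))/(6748/39) + 17863/2 = 39*(-10 - 11 + 1/59319 + 173/1521)/6748 + 17863/2 = (39/6748)*(-1238951/59319) + 17863/2 = -176993/1466244 + 17863/2 = 13095581293/1466244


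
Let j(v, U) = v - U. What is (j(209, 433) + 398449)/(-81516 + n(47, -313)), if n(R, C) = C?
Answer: -398225/81829 ≈ -4.8666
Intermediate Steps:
(j(209, 433) + 398449)/(-81516 + n(47, -313)) = ((209 - 1*433) + 398449)/(-81516 - 313) = ((209 - 433) + 398449)/(-81829) = (-224 + 398449)*(-1/81829) = 398225*(-1/81829) = -398225/81829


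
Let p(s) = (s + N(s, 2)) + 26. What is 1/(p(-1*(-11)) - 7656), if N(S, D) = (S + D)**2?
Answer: -1/7450 ≈ -0.00013423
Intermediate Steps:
N(S, D) = (D + S)**2
p(s) = 26 + s + (2 + s)**2 (p(s) = (s + (2 + s)**2) + 26 = 26 + s + (2 + s)**2)
1/(p(-1*(-11)) - 7656) = 1/((26 - 1*(-11) + (2 - 1*(-11))**2) - 7656) = 1/((26 + 11 + (2 + 11)**2) - 7656) = 1/((26 + 11 + 13**2) - 7656) = 1/((26 + 11 + 169) - 7656) = 1/(206 - 7656) = 1/(-7450) = -1/7450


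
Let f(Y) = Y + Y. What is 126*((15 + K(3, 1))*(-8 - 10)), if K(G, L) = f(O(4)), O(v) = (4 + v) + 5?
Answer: -92988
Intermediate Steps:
O(v) = 9 + v
f(Y) = 2*Y
K(G, L) = 26 (K(G, L) = 2*(9 + 4) = 2*13 = 26)
126*((15 + K(3, 1))*(-8 - 10)) = 126*((15 + 26)*(-8 - 10)) = 126*(41*(-18)) = 126*(-738) = -92988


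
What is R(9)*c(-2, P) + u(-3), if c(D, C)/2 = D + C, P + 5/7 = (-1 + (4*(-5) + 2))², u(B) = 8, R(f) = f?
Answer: 45200/7 ≈ 6457.1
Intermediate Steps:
P = 2522/7 (P = -5/7 + (-1 + (4*(-5) + 2))² = -5/7 + (-1 + (-20 + 2))² = -5/7 + (-1 - 18)² = -5/7 + (-19)² = -5/7 + 361 = 2522/7 ≈ 360.29)
c(D, C) = 2*C + 2*D (c(D, C) = 2*(D + C) = 2*(C + D) = 2*C + 2*D)
R(9)*c(-2, P) + u(-3) = 9*(2*(2522/7) + 2*(-2)) + 8 = 9*(5044/7 - 4) + 8 = 9*(5016/7) + 8 = 45144/7 + 8 = 45200/7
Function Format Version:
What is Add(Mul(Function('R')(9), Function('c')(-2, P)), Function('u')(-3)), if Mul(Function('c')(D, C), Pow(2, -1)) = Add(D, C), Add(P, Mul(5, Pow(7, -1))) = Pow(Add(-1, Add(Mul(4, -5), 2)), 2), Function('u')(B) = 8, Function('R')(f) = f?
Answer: Rational(45200, 7) ≈ 6457.1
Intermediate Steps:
P = Rational(2522, 7) (P = Add(Rational(-5, 7), Pow(Add(-1, Add(Mul(4, -5), 2)), 2)) = Add(Rational(-5, 7), Pow(Add(-1, Add(-20, 2)), 2)) = Add(Rational(-5, 7), Pow(Add(-1, -18), 2)) = Add(Rational(-5, 7), Pow(-19, 2)) = Add(Rational(-5, 7), 361) = Rational(2522, 7) ≈ 360.29)
Function('c')(D, C) = Add(Mul(2, C), Mul(2, D)) (Function('c')(D, C) = Mul(2, Add(D, C)) = Mul(2, Add(C, D)) = Add(Mul(2, C), Mul(2, D)))
Add(Mul(Function('R')(9), Function('c')(-2, P)), Function('u')(-3)) = Add(Mul(9, Add(Mul(2, Rational(2522, 7)), Mul(2, -2))), 8) = Add(Mul(9, Add(Rational(5044, 7), -4)), 8) = Add(Mul(9, Rational(5016, 7)), 8) = Add(Rational(45144, 7), 8) = Rational(45200, 7)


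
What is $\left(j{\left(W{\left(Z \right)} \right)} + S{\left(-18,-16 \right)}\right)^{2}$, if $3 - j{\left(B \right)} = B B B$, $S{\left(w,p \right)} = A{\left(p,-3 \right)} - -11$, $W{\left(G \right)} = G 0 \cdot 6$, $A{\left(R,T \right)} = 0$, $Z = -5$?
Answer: $196$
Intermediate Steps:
$W{\left(G \right)} = 0$ ($W{\left(G \right)} = 0 \cdot 6 = 0$)
$S{\left(w,p \right)} = 11$ ($S{\left(w,p \right)} = 0 - -11 = 0 + 11 = 11$)
$j{\left(B \right)} = 3 - B^{3}$ ($j{\left(B \right)} = 3 - B B B = 3 - B^{2} B = 3 - B^{3}$)
$\left(j{\left(W{\left(Z \right)} \right)} + S{\left(-18,-16 \right)}\right)^{2} = \left(\left(3 - 0^{3}\right) + 11\right)^{2} = \left(\left(3 - 0\right) + 11\right)^{2} = \left(\left(3 + 0\right) + 11\right)^{2} = \left(3 + 11\right)^{2} = 14^{2} = 196$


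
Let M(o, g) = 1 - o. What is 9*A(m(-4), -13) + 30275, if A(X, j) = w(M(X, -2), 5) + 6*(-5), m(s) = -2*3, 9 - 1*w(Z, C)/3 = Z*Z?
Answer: 28925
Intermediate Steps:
w(Z, C) = 27 - 3*Z² (w(Z, C) = 27 - 3*Z*Z = 27 - 3*Z²)
m(s) = -6
A(X, j) = -3 - 3*(1 - X)² (A(X, j) = (27 - 3*(1 - X)²) + 6*(-5) = (27 - 3*(1 - X)²) - 30 = -3 - 3*(1 - X)²)
9*A(m(-4), -13) + 30275 = 9*(-3 - 3*(-1 - 6)²) + 30275 = 9*(-3 - 3*(-7)²) + 30275 = 9*(-3 - 3*49) + 30275 = 9*(-3 - 147) + 30275 = 9*(-150) + 30275 = -1350 + 30275 = 28925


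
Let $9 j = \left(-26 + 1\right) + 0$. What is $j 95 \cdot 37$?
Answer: $- \frac{87875}{9} \approx -9763.9$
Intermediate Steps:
$j = - \frac{25}{9}$ ($j = \frac{\left(-26 + 1\right) + 0}{9} = \frac{-25 + 0}{9} = \frac{1}{9} \left(-25\right) = - \frac{25}{9} \approx -2.7778$)
$j 95 \cdot 37 = \left(- \frac{25}{9}\right) 95 \cdot 37 = \left(- \frac{2375}{9}\right) 37 = - \frac{87875}{9}$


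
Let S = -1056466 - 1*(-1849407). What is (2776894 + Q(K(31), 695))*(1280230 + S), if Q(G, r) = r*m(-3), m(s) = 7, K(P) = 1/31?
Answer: 5767062087789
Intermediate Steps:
K(P) = 1/31
S = 792941 (S = -1056466 + 1849407 = 792941)
Q(G, r) = 7*r (Q(G, r) = r*7 = 7*r)
(2776894 + Q(K(31), 695))*(1280230 + S) = (2776894 + 7*695)*(1280230 + 792941) = (2776894 + 4865)*2073171 = 2781759*2073171 = 5767062087789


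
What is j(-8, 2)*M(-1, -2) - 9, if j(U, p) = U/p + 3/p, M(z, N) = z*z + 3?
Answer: -19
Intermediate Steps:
M(z, N) = 3 + z² (M(z, N) = z² + 3 = 3 + z²)
j(U, p) = 3/p + U/p
j(-8, 2)*M(-1, -2) - 9 = ((3 - 8)/2)*(3 + (-1)²) - 9 = ((½)*(-5))*(3 + 1) - 9 = -5/2*4 - 9 = -10 - 9 = -19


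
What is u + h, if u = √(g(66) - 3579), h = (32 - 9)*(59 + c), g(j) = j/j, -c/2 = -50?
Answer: 3657 + I*√3578 ≈ 3657.0 + 59.816*I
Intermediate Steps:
c = 100 (c = -2*(-50) = 100)
g(j) = 1
h = 3657 (h = (32 - 9)*(59 + 100) = 23*159 = 3657)
u = I*√3578 (u = √(1 - 3579) = √(-3578) = I*√3578 ≈ 59.816*I)
u + h = I*√3578 + 3657 = 3657 + I*√3578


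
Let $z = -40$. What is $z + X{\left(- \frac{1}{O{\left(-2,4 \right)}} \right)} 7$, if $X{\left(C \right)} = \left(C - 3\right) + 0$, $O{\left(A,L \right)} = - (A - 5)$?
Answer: $-62$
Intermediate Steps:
$O{\left(A,L \right)} = 5 - A$ ($O{\left(A,L \right)} = - (-5 + A) = 5 - A$)
$X{\left(C \right)} = -3 + C$ ($X{\left(C \right)} = \left(-3 + C\right) + 0 = -3 + C$)
$z + X{\left(- \frac{1}{O{\left(-2,4 \right)}} \right)} 7 = -40 + \left(-3 - \frac{1}{5 - -2}\right) 7 = -40 + \left(-3 - \frac{1}{5 + 2}\right) 7 = -40 + \left(-3 - \frac{1}{7}\right) 7 = -40 - 22 = -62$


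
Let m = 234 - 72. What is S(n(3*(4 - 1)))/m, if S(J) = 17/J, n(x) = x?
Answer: 17/1458 ≈ 0.011660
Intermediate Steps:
m = 162
S(n(3*(4 - 1)))/m = (17/((3*(4 - 1))))/162 = (17/((3*3)))*(1/162) = (17/9)*(1/162) = 17/1458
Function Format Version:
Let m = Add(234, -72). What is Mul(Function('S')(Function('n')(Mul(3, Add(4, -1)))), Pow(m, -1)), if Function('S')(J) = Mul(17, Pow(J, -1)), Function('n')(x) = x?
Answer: Rational(17, 1458) ≈ 0.011660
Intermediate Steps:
m = 162
Mul(Function('S')(Function('n')(Mul(3, Add(4, -1)))), Pow(m, -1)) = Mul(Mul(17, Pow(Mul(3, Add(4, -1)), -1)), Pow(162, -1)) = Mul(Mul(17, Pow(Mul(3, 3), -1)), Rational(1, 162)) = Mul(Mul(17, Pow(9, -1)), Rational(1, 162)) = Mul(Mul(17, Rational(1, 9)), Rational(1, 162)) = Mul(Rational(17, 9), Rational(1, 162)) = Rational(17, 1458)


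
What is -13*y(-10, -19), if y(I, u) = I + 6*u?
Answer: 1612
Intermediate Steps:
-13*y(-10, -19) = -13*(-10 + 6*(-19)) = -13*(-10 - 114) = -13*(-124) = 1612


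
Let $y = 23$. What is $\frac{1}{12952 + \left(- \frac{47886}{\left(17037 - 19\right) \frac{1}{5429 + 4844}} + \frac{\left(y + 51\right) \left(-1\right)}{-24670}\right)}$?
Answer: $- \frac{104958515}{1674573023952} \approx -6.2678 \cdot 10^{-5}$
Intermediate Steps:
$\frac{1}{12952 + \left(- \frac{47886}{\left(17037 - 19\right) \frac{1}{5429 + 4844}} + \frac{\left(y + 51\right) \left(-1\right)}{-24670}\right)} = \frac{1}{12952 + \left(- \frac{47886}{\left(17037 - 19\right) \frac{1}{5429 + 4844}} + \frac{\left(23 + 51\right) \left(-1\right)}{-24670}\right)} = \frac{1}{12952 + \left(- \frac{47886}{17018 \cdot \frac{1}{10273}} + 74 \left(-1\right) \left(- \frac{1}{24670}\right)\right)} = \frac{1}{12952 - \left(- \frac{37}{12335} + \frac{47886}{17018 \cdot \frac{1}{10273}}\right)} = \frac{1}{12952 + \left(- \frac{47886}{\frac{17018}{10273}} + \frac{37}{12335}\right)} = \frac{1}{12952 + \left(\left(-47886\right) \frac{10273}{17018} + \frac{37}{12335}\right)} = \frac{1}{12952 + \left(- \frac{245966439}{8509} + \frac{37}{12335}\right)} = \frac{1}{12952 - \frac{3033995710232}{104958515}} = \frac{1}{- \frac{1674573023952}{104958515}} = - \frac{104958515}{1674573023952}$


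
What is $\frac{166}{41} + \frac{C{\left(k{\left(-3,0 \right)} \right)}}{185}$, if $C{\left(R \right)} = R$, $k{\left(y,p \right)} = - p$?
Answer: $\frac{166}{41} \approx 4.0488$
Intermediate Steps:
$\frac{166}{41} + \frac{C{\left(k{\left(-3,0 \right)} \right)}}{185} = \frac{166}{41} + \frac{\left(-1\right) 0}{185} = 166 \cdot \frac{1}{41} + 0 \cdot \frac{1}{185} = \frac{166}{41} + 0 = \frac{166}{41}$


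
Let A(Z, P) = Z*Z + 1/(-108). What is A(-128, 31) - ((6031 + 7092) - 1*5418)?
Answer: 937331/108 ≈ 8679.0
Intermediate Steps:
A(Z, P) = -1/108 + Z² (A(Z, P) = Z² - 1/108 = -1/108 + Z²)
A(-128, 31) - ((6031 + 7092) - 1*5418) = (-1/108 + (-128)²) - ((6031 + 7092) - 1*5418) = (-1/108 + 16384) - (13123 - 5418) = 1769471/108 - 1*7705 = 1769471/108 - 7705 = 937331/108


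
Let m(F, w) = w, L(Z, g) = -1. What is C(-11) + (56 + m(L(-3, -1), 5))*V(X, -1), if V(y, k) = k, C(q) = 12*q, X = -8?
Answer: -193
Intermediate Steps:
C(-11) + (56 + m(L(-3, -1), 5))*V(X, -1) = 12*(-11) + (56 + 5)*(-1) = -132 + 61*(-1) = -132 - 61 = -193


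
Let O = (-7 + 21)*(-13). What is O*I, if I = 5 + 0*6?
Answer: -910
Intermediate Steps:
O = -182 (O = 14*(-13) = -182)
I = 5 (I = 5 + 0 = 5)
O*I = -182*5 = -910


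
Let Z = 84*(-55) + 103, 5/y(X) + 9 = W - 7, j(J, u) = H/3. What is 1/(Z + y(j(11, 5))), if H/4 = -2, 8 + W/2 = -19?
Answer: -14/63239 ≈ -0.00022138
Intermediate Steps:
W = -54 (W = -16 + 2*(-19) = -16 - 38 = -54)
H = -8 (H = 4*(-2) = -8)
j(J, u) = -8/3
y(X) = -1/14 (y(X) = 5/(-9 + (-54 - 7)) = 5/(-9 - 61) = 5/(-70) = 5*(-1/70) = -1/14)
Z = -4517 (Z = -4620 + 103 = -4517)
1/(Z + y(j(11, 5))) = 1/(-4517 - 1/14) = 1/(-63239/14) = -14/63239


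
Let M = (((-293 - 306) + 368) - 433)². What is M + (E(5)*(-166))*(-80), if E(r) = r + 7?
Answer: 600256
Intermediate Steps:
E(r) = 7 + r
M = 440896 (M = ((-599 + 368) - 433)² = (-231 - 433)² = (-664)² = 440896)
M + (E(5)*(-166))*(-80) = 440896 + ((7 + 5)*(-166))*(-80) = 440896 + (12*(-166))*(-80) = 440896 - 1992*(-80) = 440896 + 159360 = 600256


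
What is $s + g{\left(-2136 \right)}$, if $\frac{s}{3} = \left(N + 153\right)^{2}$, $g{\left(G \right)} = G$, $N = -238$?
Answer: $19539$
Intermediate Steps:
$s = 21675$ ($s = 3 \left(-238 + 153\right)^{2} = 3 \left(-85\right)^{2} = 3 \cdot 7225 = 21675$)
$s + g{\left(-2136 \right)} = 21675 - 2136 = 19539$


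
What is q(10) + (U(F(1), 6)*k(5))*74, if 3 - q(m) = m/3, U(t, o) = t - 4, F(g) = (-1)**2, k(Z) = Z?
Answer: -3331/3 ≈ -1110.3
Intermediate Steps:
F(g) = 1
U(t, o) = -4 + t
q(m) = 3 - m/3
q(10) + (U(F(1), 6)*k(5))*74 = (3 - 1/3*10) + ((-4 + 1)*5)*74 = (3 - 10/3) - 3*5*74 = -1/3 - 15*74 = -1/3 - 1110 = -3331/3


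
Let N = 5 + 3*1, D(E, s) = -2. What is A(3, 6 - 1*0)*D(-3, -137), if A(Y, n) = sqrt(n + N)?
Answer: -2*sqrt(14) ≈ -7.4833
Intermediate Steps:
N = 8 (N = 5 + 3 = 8)
A(Y, n) = sqrt(8 + n) (A(Y, n) = sqrt(n + 8) = sqrt(8 + n))
A(3, 6 - 1*0)*D(-3, -137) = sqrt(8 + (6 - 1*0))*(-2) = sqrt(8 + (6 + 0))*(-2) = sqrt(8 + 6)*(-2) = sqrt(14)*(-2) = -2*sqrt(14)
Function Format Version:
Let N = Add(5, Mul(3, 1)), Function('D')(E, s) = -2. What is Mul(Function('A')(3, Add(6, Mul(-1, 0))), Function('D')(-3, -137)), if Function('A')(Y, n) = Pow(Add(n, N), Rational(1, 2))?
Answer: Mul(-2, Pow(14, Rational(1, 2))) ≈ -7.4833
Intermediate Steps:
N = 8 (N = Add(5, 3) = 8)
Function('A')(Y, n) = Pow(Add(8, n), Rational(1, 2)) (Function('A')(Y, n) = Pow(Add(n, 8), Rational(1, 2)) = Pow(Add(8, n), Rational(1, 2)))
Mul(Function('A')(3, Add(6, Mul(-1, 0))), Function('D')(-3, -137)) = Mul(Pow(Add(8, Add(6, Mul(-1, 0))), Rational(1, 2)), -2) = Mul(Pow(Add(8, Add(6, 0)), Rational(1, 2)), -2) = Mul(Pow(Add(8, 6), Rational(1, 2)), -2) = Mul(Pow(14, Rational(1, 2)), -2) = Mul(-2, Pow(14, Rational(1, 2)))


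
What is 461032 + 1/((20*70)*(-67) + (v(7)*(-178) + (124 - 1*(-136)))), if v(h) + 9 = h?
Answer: 42960805887/93184 ≈ 4.6103e+5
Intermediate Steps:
v(h) = -9 + h
461032 + 1/((20*70)*(-67) + (v(7)*(-178) + (124 - 1*(-136)))) = 461032 + 1/((20*70)*(-67) + ((-9 + 7)*(-178) + (124 - 1*(-136)))) = 461032 + 1/(1400*(-67) + (-2*(-178) + (124 + 136))) = 461032 + 1/(-93800 + (356 + 260)) = 461032 + 1/(-93800 + 616) = 461032 + 1/(-93184) = 461032 - 1/93184 = 42960805887/93184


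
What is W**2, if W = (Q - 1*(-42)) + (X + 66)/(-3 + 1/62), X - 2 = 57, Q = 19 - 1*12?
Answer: 69169/1369 ≈ 50.525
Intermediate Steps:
Q = 7 (Q = 19 - 12 = 7)
X = 59 (X = 2 + 57 = 59)
W = 263/37 (W = (7 - 1*(-42)) + (59 + 66)/(-3 + 1/62) = (7 + 42) + 125/(-3 + 1/62) = 49 + 125/(-185/62) = 49 + 125*(-62/185) = 49 - 1550/37 = 263/37 ≈ 7.1081)
W**2 = (263/37)**2 = 69169/1369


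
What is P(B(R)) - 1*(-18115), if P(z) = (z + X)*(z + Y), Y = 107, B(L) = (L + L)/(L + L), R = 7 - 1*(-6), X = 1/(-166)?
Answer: 1512455/83 ≈ 18222.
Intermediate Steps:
X = -1/166 ≈ -0.0060241
R = 13 (R = 7 + 6 = 13)
B(L) = 1 (B(L) = (2*L)/((2*L)) = (2*L)*(1/(2*L)) = 1)
P(z) = (107 + z)*(-1/166 + z) (P(z) = (z - 1/166)*(z + 107) = (-1/166 + z)*(107 + z) = (107 + z)*(-1/166 + z))
P(B(R)) - 1*(-18115) = (-107/166 + 1² + (17761/166)*1) - 1*(-18115) = (-107/166 + 1 + 17761/166) + 18115 = 8910/83 + 18115 = 1512455/83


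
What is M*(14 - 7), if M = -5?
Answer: -35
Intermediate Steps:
M*(14 - 7) = -5*(14 - 7) = -5*7 = -35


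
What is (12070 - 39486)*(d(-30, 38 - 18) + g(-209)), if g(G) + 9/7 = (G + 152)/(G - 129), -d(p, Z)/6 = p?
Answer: -5801732796/1183 ≈ -4.9043e+6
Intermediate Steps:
d(p, Z) = -6*p
g(G) = -9/7 + (152 + G)/(-129 + G) (g(G) = -9/7 + (G + 152)/(G - 129) = -9/7 + (152 + G)/(-129 + G))
(12070 - 39486)*(d(-30, 38 - 18) + g(-209)) = (12070 - 39486)*(-6*(-30) + (2225 - 2*(-209))/(7*(-129 - 209))) = -27416*(180 + (⅐)*(2225 + 418)/(-338)) = -27416*(180 + (⅐)*(-1/338)*2643) = -27416*(180 - 2643/2366) = -27416*423237/2366 = -5801732796/1183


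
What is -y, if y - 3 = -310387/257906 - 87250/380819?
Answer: -13994813599/8928682274 ≈ -1.5674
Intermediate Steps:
y = 13994813599/8928682274 (y = 3 + (-310387/257906 - 87250/380819) = 3 + (-310387*1/257906 - 87250*1/380819) = 3 + (-28217/23446 - 87250/380819) = 3 - 12791233223/8928682274 = 13994813599/8928682274 ≈ 1.5674)
-y = -1*13994813599/8928682274 = -13994813599/8928682274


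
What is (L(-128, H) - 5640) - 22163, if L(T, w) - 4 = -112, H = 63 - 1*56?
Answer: -27911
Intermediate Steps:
H = 7 (H = 63 - 56 = 7)
L(T, w) = -108 (L(T, w) = 4 - 112 = -108)
(L(-128, H) - 5640) - 22163 = (-108 - 5640) - 22163 = -5748 - 22163 = -27911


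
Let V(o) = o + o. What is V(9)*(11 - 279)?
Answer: -4824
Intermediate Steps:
V(o) = 2*o
V(9)*(11 - 279) = (2*9)*(11 - 279) = 18*(-268) = -4824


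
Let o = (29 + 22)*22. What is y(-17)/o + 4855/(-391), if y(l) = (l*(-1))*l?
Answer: -327077/25806 ≈ -12.674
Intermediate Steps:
y(l) = -l² (y(l) = (-l)*l = -l²)
o = 1122 (o = 51*22 = 1122)
y(-17)/o + 4855/(-391) = -1*(-17)²/1122 + 4855/(-391) = -1*289*(1/1122) + 4855*(-1/391) = -289*1/1122 - 4855/391 = -17/66 - 4855/391 = -327077/25806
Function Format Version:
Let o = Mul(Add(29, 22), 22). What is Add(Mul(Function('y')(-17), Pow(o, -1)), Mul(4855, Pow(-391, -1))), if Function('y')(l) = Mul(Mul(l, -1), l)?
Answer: Rational(-327077, 25806) ≈ -12.674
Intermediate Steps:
Function('y')(l) = Mul(-1, Pow(l, 2)) (Function('y')(l) = Mul(Mul(-1, l), l) = Mul(-1, Pow(l, 2)))
o = 1122 (o = Mul(51, 22) = 1122)
Add(Mul(Function('y')(-17), Pow(o, -1)), Mul(4855, Pow(-391, -1))) = Add(Mul(Mul(-1, Pow(-17, 2)), Pow(1122, -1)), Mul(4855, Pow(-391, -1))) = Add(Mul(Mul(-1, 289), Rational(1, 1122)), Mul(4855, Rational(-1, 391))) = Add(Mul(-289, Rational(1, 1122)), Rational(-4855, 391)) = Add(Rational(-17, 66), Rational(-4855, 391)) = Rational(-327077, 25806)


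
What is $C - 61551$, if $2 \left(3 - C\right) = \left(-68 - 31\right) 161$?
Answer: $- \frac{107157}{2} \approx -53579.0$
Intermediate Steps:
$C = \frac{15945}{2}$ ($C = 3 - \frac{\left(-68 - 31\right) 161}{2} = 3 - \frac{\left(-99\right) 161}{2} = 3 - - \frac{15939}{2} = 3 + \frac{15939}{2} = \frac{15945}{2} \approx 7972.5$)
$C - 61551 = \frac{15945}{2} - 61551 = - \frac{107157}{2}$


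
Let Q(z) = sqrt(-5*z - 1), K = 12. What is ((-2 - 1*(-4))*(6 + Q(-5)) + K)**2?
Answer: 672 + 192*sqrt(6) ≈ 1142.3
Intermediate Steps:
Q(z) = sqrt(-1 - 5*z)
((-2 - 1*(-4))*(6 + Q(-5)) + K)**2 = ((-2 - 1*(-4))*(6 + sqrt(-1 - 5*(-5))) + 12)**2 = ((-2 + 4)*(6 + sqrt(-1 + 25)) + 12)**2 = (2*(6 + sqrt(24)) + 12)**2 = (2*(6 + 2*sqrt(6)) + 12)**2 = ((12 + 4*sqrt(6)) + 12)**2 = (24 + 4*sqrt(6))**2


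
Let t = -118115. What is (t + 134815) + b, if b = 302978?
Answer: 319678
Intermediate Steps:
(t + 134815) + b = (-118115 + 134815) + 302978 = 16700 + 302978 = 319678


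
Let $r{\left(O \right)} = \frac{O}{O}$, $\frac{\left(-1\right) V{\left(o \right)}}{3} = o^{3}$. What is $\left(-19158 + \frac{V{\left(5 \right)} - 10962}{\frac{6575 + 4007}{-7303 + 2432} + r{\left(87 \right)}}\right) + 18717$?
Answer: $\frac{52703976}{5711} \approx 9228.5$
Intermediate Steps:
$V{\left(o \right)} = - 3 o^{3}$
$r{\left(O \right)} = 1$
$\left(-19158 + \frac{V{\left(5 \right)} - 10962}{\frac{6575 + 4007}{-7303 + 2432} + r{\left(87 \right)}}\right) + 18717 = \left(-19158 + \frac{- 3 \cdot 5^{3} - 10962}{\frac{6575 + 4007}{-7303 + 2432} + 1}\right) + 18717 = \left(-19158 + \frac{\left(-3\right) 125 - 10962}{\frac{10582}{-4871} + 1}\right) + 18717 = \left(-19158 + \frac{-375 - 10962}{10582 \left(- \frac{1}{4871}\right) + 1}\right) + 18717 = \left(-19158 - \frac{11337}{- \frac{10582}{4871} + 1}\right) + 18717 = \left(-19158 - \frac{11337}{- \frac{5711}{4871}}\right) + 18717 = \left(-19158 - - \frac{55222527}{5711}\right) + 18717 = \left(-19158 + \frac{55222527}{5711}\right) + 18717 = - \frac{54188811}{5711} + 18717 = \frac{52703976}{5711}$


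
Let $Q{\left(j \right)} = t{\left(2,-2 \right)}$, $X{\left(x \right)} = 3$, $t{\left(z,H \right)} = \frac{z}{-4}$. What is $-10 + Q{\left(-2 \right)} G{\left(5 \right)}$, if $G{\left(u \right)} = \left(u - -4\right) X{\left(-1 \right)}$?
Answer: $- \frac{47}{2} \approx -23.5$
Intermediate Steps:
$t{\left(z,H \right)} = - \frac{z}{4}$ ($t{\left(z,H \right)} = z \left(- \frac{1}{4}\right) = - \frac{z}{4}$)
$G{\left(u \right)} = 12 + 3 u$ ($G{\left(u \right)} = \left(u - -4\right) 3 = \left(u + 4\right) 3 = \left(4 + u\right) 3 = 12 + 3 u$)
$Q{\left(j \right)} = - \frac{1}{2}$ ($Q{\left(j \right)} = \left(- \frac{1}{4}\right) 2 = - \frac{1}{2}$)
$-10 + Q{\left(-2 \right)} G{\left(5 \right)} = -10 - \frac{12 + 3 \cdot 5}{2} = -10 - \frac{12 + 15}{2} = -10 - \frac{27}{2} = - \frac{47}{2}$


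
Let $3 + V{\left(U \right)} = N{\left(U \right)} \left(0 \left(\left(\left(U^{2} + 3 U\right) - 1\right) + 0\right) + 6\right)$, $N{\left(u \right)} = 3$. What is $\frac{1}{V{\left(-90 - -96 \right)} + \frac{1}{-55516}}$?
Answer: $\frac{55516}{832739} \approx 0.066667$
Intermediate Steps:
$V{\left(U \right)} = 15$ ($V{\left(U \right)} = -3 + 3 \left(0 \left(\left(\left(U^{2} + 3 U\right) - 1\right) + 0\right) + 6\right) = -3 + 3 \left(0 \left(\left(-1 + U^{2} + 3 U\right) + 0\right) + 6\right) = -3 + 3 \left(0 \left(-1 + U^{2} + 3 U\right) + 6\right) = -3 + 3 \left(0 + 6\right) = -3 + 3 \cdot 6 = -3 + 18 = 15$)
$\frac{1}{V{\left(-90 - -96 \right)} + \frac{1}{-55516}} = \frac{1}{15 + \frac{1}{-55516}} = \frac{1}{15 - \frac{1}{55516}} = \frac{1}{\frac{832739}{55516}} = \frac{55516}{832739}$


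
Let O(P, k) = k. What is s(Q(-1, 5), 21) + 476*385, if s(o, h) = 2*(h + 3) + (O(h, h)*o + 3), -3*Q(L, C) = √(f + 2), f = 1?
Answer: 183311 - 7*√3 ≈ 1.8330e+5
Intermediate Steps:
Q(L, C) = -√3/3 (Q(L, C) = -√(1 + 2)/3 = -√3/3)
s(o, h) = 9 + 2*h + h*o (s(o, h) = 2*(h + 3) + (h*o + 3) = 2*(3 + h) + (3 + h*o) = (6 + 2*h) + (3 + h*o) = 9 + 2*h + h*o)
s(Q(-1, 5), 21) + 476*385 = (9 + 2*21 + 21*(-√3/3)) + 476*385 = (9 + 42 - 7*√3) + 183260 = (51 - 7*√3) + 183260 = 183311 - 7*√3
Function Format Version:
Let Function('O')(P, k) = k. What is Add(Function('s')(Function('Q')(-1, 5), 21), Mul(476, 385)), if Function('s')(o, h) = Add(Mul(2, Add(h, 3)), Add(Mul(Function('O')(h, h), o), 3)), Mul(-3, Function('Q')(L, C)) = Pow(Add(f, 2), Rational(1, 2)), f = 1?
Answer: Add(183311, Mul(-7, Pow(3, Rational(1, 2)))) ≈ 1.8330e+5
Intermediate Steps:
Function('Q')(L, C) = Mul(Rational(-1, 3), Pow(3, Rational(1, 2))) (Function('Q')(L, C) = Mul(Rational(-1, 3), Pow(Add(1, 2), Rational(1, 2))) = Mul(Rational(-1, 3), Pow(3, Rational(1, 2))))
Function('s')(o, h) = Add(9, Mul(2, h), Mul(h, o)) (Function('s')(o, h) = Add(Mul(2, Add(h, 3)), Add(Mul(h, o), 3)) = Add(Mul(2, Add(3, h)), Add(3, Mul(h, o))) = Add(Add(6, Mul(2, h)), Add(3, Mul(h, o))) = Add(9, Mul(2, h), Mul(h, o)))
Add(Function('s')(Function('Q')(-1, 5), 21), Mul(476, 385)) = Add(Add(9, Mul(2, 21), Mul(21, Mul(Rational(-1, 3), Pow(3, Rational(1, 2))))), Mul(476, 385)) = Add(Add(9, 42, Mul(-7, Pow(3, Rational(1, 2)))), 183260) = Add(Add(51, Mul(-7, Pow(3, Rational(1, 2)))), 183260) = Add(183311, Mul(-7, Pow(3, Rational(1, 2))))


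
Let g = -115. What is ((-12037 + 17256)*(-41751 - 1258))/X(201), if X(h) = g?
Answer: 224463971/115 ≈ 1.9519e+6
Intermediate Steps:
X(h) = -115
((-12037 + 17256)*(-41751 - 1258))/X(201) = ((-12037 + 17256)*(-41751 - 1258))/(-115) = (5219*(-43009))*(-1/115) = -224463971*(-1/115) = 224463971/115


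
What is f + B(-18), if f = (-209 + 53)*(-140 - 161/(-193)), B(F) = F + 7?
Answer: 4187881/193 ≈ 21699.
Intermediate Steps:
B(F) = 7 + F
f = 4190004/193 (f = -156*(-140 - 161*(-1/193)) = -156*(-140 + 161/193) = -156*(-26859/193) = 4190004/193 ≈ 21710.)
f + B(-18) = 4190004/193 + (7 - 18) = 4190004/193 - 11 = 4187881/193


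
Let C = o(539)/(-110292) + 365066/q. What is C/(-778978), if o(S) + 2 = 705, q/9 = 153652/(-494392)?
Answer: 1658844240446569/9900763476176664 ≈ 0.16755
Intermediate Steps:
q = -345717/123598 (q = 9*(153652/(-494392)) = 9*(153652*(-1/494392)) = 9*(-38413/123598) = -345717/123598 ≈ -2.7971)
o(S) = 703 (o(S) = -2 + 705 = 703)
C = -1658844240446569/12709939788 (C = 703/(-110292) + 365066/(-345717/123598) = 703*(-1/110292) + 365066*(-123598/345717) = -703/110292 - 45121427468/345717 = -1658844240446569/12709939788 ≈ -1.3052e+5)
C/(-778978) = -1658844240446569/12709939788/(-778978) = -1658844240446569/12709939788*(-1/778978) = 1658844240446569/9900763476176664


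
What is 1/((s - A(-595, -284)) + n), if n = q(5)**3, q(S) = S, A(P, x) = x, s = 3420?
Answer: 1/3829 ≈ 0.00026116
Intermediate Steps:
n = 125 (n = 5**3 = 125)
1/((s - A(-595, -284)) + n) = 1/((3420 - 1*(-284)) + 125) = 1/((3420 + 284) + 125) = 1/(3704 + 125) = 1/3829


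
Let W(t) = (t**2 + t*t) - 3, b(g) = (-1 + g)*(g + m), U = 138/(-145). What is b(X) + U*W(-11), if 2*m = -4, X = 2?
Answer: -32982/145 ≈ -227.46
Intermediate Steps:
m = -2 (m = (1/2)*(-4) = -2)
U = -138/145 (U = 138*(-1/145) = -138/145 ≈ -0.95172)
b(g) = (-1 + g)*(-2 + g) (b(g) = (-1 + g)*(g - 2) = (-1 + g)*(-2 + g))
W(t) = -3 + 2*t**2 (W(t) = (t**2 + t**2) - 3 = 2*t**2 - 3 = -3 + 2*t**2)
b(X) + U*W(-11) = (2 + 2**2 - 3*2) - 138*(-3 + 2*(-11)**2)/145 = (2 + 4 - 6) - 138*(-3 + 2*121)/145 = 0 - 138*(-3 + 242)/145 = 0 - 138/145*239 = 0 - 32982/145 = -32982/145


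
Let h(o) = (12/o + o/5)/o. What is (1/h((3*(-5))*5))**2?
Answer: 3515625/143641 ≈ 24.475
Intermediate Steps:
h(o) = (12/o + o/5)/o (h(o) = (12/o + o*(1/5))/o = (12/o + o/5)/o)
(1/h((3*(-5))*5))**2 = (1/(1/5 + 12/((3*(-5))*5)**2))**2 = (1/(1/5 + 12/(-15*5)**2))**2 = (1/(1/5 + 12/(-75)**2))**2 = (1/(1/5 + 12*(1/5625)))**2 = (1/(1/5 + 4/1875))**2 = (1/(379/1875))**2 = (1875/379)**2 = 3515625/143641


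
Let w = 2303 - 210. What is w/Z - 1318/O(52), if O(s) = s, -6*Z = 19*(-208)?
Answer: -43805/1976 ≈ -22.169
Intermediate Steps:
w = 2093
Z = 1976/3 (Z = -19*(-208)/6 = -⅙*(-3952) = 1976/3 ≈ 658.67)
w/Z - 1318/O(52) = 2093/(1976/3) - 1318/52 = 2093*(3/1976) - 1318*1/52 = 483/152 - 659/26 = -43805/1976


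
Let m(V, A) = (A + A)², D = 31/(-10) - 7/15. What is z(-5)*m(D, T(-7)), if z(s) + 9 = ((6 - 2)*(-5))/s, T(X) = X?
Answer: -980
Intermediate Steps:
D = -107/30 (D = 31*(-⅒) - 7*1/15 = -31/10 - 7/15 = -107/30 ≈ -3.5667)
m(V, A) = 4*A² (m(V, A) = (2*A)² = 4*A²)
z(s) = -9 - 20/s (z(s) = -9 + ((6 - 2)*(-5))/s = -9 + (4*(-5))/s = -9 - 20/s)
z(-5)*m(D, T(-7)) = (-9 - 20/(-5))*(4*(-7)²) = (-9 - 20*(-⅕))*(4*49) = (-9 + 4)*196 = -5*196 = -980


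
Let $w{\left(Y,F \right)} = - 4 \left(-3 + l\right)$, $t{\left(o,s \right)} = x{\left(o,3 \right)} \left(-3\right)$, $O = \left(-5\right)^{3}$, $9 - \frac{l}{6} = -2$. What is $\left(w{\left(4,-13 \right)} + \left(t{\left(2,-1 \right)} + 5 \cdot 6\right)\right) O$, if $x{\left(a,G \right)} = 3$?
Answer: $28875$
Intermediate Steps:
$l = 66$ ($l = 54 - -12 = 54 + 12 = 66$)
$O = -125$
$t{\left(o,s \right)} = -9$ ($t{\left(o,s \right)} = 3 \left(-3\right) = -9$)
$w{\left(Y,F \right)} = -252$ ($w{\left(Y,F \right)} = - 4 \left(-3 + 66\right) = \left(-4\right) 63 = -252$)
$\left(w{\left(4,-13 \right)} + \left(t{\left(2,-1 \right)} + 5 \cdot 6\right)\right) O = \left(-252 + \left(-9 + 5 \cdot 6\right)\right) \left(-125\right) = \left(-252 + \left(-9 + 30\right)\right) \left(-125\right) = \left(-252 + 21\right) \left(-125\right) = \left(-231\right) \left(-125\right) = 28875$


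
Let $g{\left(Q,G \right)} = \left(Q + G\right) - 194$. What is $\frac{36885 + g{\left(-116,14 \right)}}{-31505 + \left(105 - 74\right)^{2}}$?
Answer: $- \frac{36589}{30544} \approx -1.1979$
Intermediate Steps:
$g{\left(Q,G \right)} = -194 + G + Q$ ($g{\left(Q,G \right)} = \left(G + Q\right) - 194 = -194 + G + Q$)
$\frac{36885 + g{\left(-116,14 \right)}}{-31505 + \left(105 - 74\right)^{2}} = \frac{36885 - 296}{-31505 + \left(105 - 74\right)^{2}} = \frac{36885 - 296}{-31505 + 31^{2}} = \frac{36589}{-31505 + 961} = \frac{36589}{-30544} = 36589 \left(- \frac{1}{30544}\right) = - \frac{36589}{30544}$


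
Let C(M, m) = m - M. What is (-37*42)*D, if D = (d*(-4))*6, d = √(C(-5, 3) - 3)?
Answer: 37296*√5 ≈ 83396.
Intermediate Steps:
d = √5 (d = √((3 - 1*(-5)) - 3) = √((3 + 5) - 3) = √(8 - 3) = √5 ≈ 2.2361)
D = -24*√5 (D = (√5*(-4))*6 = -4*√5*6 = -24*√5 ≈ -53.666)
(-37*42)*D = (-37*42)*(-24*√5) = -(-37296)*√5 = 37296*√5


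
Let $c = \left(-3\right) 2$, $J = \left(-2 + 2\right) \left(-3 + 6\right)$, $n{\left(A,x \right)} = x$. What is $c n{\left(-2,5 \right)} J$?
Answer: $0$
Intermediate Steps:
$J = 0$ ($J = 0 \cdot 3 = 0$)
$c = -6$
$c n{\left(-2,5 \right)} J = - 6 \cdot 5 \cdot 0 = \left(-6\right) 0 = 0$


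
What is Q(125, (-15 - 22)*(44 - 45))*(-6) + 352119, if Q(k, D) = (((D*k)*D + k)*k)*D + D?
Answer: -4751835603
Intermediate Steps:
Q(k, D) = D + D*k*(k + k*D²) (Q(k, D) = ((k*D² + k)*k)*D + D = ((k + k*D²)*k)*D + D = (k*(k + k*D²))*D + D = D*k*(k + k*D²) + D = D + D*k*(k + k*D²))
Q(125, (-15 - 22)*(44 - 45))*(-6) + 352119 = (((-15 - 22)*(44 - 45))*(1 + 125² + ((-15 - 22)*(44 - 45))²*125²))*(-6) + 352119 = ((-37*(-1))*(1 + 15625 + (-37*(-1))²*15625))*(-6) + 352119 = (37*(1 + 15625 + 37²*15625))*(-6) + 352119 = (37*(1 + 15625 + 1369*15625))*(-6) + 352119 = (37*(1 + 15625 + 21390625))*(-6) + 352119 = (37*21406251)*(-6) + 352119 = 792031287*(-6) + 352119 = -4752187722 + 352119 = -4751835603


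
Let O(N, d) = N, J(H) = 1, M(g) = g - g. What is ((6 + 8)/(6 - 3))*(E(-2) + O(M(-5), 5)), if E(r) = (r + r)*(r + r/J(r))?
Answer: 224/3 ≈ 74.667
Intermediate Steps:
M(g) = 0
E(r) = 4*r² (E(r) = (r + r)*(r + r/1) = (2*r)*(r + r*1) = (2*r)*(r + r) = (2*r)*(2*r) = 4*r²)
((6 + 8)/(6 - 3))*(E(-2) + O(M(-5), 5)) = ((6 + 8)/(6 - 3))*(4*(-2)² + 0) = (14/3)*(4*4 + 0) = (14*(⅓))*(16 + 0) = (14/3)*16 = 224/3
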